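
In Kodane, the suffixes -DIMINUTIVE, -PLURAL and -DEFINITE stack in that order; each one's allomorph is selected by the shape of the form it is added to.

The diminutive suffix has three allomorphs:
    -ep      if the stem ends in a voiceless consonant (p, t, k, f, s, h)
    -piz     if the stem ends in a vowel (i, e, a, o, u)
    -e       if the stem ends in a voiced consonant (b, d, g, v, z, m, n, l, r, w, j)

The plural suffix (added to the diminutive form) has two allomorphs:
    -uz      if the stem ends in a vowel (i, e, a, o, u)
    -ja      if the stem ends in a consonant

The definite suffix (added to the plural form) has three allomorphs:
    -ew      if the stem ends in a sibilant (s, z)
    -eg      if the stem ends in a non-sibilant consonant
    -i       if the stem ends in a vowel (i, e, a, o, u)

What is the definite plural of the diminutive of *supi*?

*supi* — final sound /i/ (a vowel) → -piz → *supipiz*.
The final sound of the diminutive form *supipiz* is /z/, which is a consonant, so the plural suffix is -ja, giving *supipizja*.
The plural form *supipizja* — final sound /a/ (a vowel) → -i → *supipizjai*.

supipizjai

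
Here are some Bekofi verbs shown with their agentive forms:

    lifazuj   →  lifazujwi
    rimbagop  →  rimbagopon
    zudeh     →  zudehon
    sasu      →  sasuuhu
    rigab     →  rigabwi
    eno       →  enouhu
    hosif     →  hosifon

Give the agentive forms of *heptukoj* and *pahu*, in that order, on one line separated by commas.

heptukojwi, pahuuhu

The alternation tracks the final sound of the stem — -on when the stem ends in a voiceless consonant (*rimbagop*, *zudeh*, *hosif*); -wi when the stem ends in a voiced consonant (*lifazuj*, *rigab*); -uhu when the stem ends in a vowel (*sasu*, *eno*).
*heptukoj*: final sound = /j/, a voiced consonant → -wi → *heptukojwi*.
*pahu*: final sound = /u/, a vowel → -uhu → *pahuuhu*.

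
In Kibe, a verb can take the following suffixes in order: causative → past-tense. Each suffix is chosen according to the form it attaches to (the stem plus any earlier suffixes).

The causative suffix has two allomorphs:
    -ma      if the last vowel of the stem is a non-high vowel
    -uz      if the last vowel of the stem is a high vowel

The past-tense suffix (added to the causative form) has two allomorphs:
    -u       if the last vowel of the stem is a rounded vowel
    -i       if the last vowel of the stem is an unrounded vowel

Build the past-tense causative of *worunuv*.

worunuvuzu

*worunuv* — last vowel /u/ (a high vowel) → -uz → *worunuvuz*.
The causative form *worunuvuz*: last vowel = /u/, a rounded vowel → -u → *worunuvuzu*.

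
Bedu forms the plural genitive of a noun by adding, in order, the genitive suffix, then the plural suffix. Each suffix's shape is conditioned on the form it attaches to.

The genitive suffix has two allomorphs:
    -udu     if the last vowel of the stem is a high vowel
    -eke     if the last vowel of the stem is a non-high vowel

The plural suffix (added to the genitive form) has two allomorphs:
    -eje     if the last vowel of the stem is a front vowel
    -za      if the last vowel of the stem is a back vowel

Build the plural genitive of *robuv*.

*robuv* — last vowel /u/ (a high vowel) → -udu → *robuvudu*.
The genitive form *robuvudu* — last vowel /u/ (a back vowel) → -za → *robuvuduza*.

robuvuduza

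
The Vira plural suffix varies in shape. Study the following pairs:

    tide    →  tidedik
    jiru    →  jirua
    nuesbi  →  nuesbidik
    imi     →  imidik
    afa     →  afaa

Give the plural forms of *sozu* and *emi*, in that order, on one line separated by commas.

sozua, emidik

The pattern is front/back vowel harmony: -dik when the last vowel of the stem is a front vowel (*tide*, *nuesbi*, *imi*); -a when the last vowel of the stem is a back vowel (*jiru*, *afa*).
*sozu*: last vowel = /u/, a back vowel → -a → *sozua*.
Since the last vowel of *emi* is /i/ (a front vowel), it takes -dik, giving *emidik*.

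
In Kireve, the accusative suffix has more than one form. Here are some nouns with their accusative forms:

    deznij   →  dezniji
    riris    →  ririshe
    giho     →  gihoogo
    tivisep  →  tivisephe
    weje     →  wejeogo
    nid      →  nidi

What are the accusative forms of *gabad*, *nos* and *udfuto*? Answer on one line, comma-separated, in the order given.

The alternation tracks the final sound of the stem — -he when the stem ends in a voiceless consonant (*riris*, *tivisep*); -i when the stem ends in a voiced consonant (*deznij*, *nid*); -ogo when the stem ends in a vowel (*giho*, *weje*).
*gabad* — final sound /d/ (a voiced consonant) → -i → *gabadi*.
Since the final sound of *nos* is /s/ (a voiceless consonant), it takes -he, giving *noshe*.
*udfuto*: final sound = /o/, a vowel → -ogo → *udfutoogo*.

gabadi, noshe, udfutoogo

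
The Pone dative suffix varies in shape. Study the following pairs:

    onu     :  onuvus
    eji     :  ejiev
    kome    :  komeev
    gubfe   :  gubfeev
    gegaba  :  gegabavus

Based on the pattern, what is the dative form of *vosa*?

The alternation tracks the last vowel of the stem — -ev when the last vowel of the stem is a front vowel (*eji*, *kome*, *gubfe*); -vus when the last vowel of the stem is a back vowel (*onu*, *gegaba*).
The last vowel of *vosa* is /a/, which is a back vowel, so the suffix is -vus, giving *vosavus*.

vosavus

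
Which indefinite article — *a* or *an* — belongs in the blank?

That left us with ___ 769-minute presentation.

The indefinite article is chosen by the initial *sound* of the following word, not its spelling.
The number *769* is spoken "seven hundred …", beginning with /ˈsɛvən/ — a consonant sound.
So the article is *a*: That left us with a 769-minute presentation.

a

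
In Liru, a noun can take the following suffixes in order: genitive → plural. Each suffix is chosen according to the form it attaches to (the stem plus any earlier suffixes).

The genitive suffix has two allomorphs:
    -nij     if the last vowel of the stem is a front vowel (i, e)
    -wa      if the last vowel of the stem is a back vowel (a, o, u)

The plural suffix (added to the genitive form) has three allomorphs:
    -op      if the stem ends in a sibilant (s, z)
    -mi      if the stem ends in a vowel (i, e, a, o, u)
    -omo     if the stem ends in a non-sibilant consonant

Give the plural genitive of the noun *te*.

*te* — last vowel /e/ (a front vowel) → -nij → *tenij*.
The final sound of the genitive form *tenij* is /j/, which is a non-sibilant consonant, so the plural suffix is -omo, giving *tenijomo*.

tenijomo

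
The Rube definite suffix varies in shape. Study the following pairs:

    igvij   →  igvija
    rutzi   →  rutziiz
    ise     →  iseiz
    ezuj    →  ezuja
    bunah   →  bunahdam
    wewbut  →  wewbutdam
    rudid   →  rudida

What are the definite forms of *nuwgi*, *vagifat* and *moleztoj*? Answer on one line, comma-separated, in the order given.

Looking at the final sound of each stem: -dam when the stem ends in a voiceless consonant (*bunah*, *wewbut*); -a when the stem ends in a voiced consonant (*igvij*, *ezuj*, *rudid*); -iz when the stem ends in a vowel (*rutzi*, *ise*).
Since the final sound of *nuwgi* is /i/ (a vowel), it takes -iz, giving *nuwgiiz*.
*vagifat* — final sound /t/ (a voiceless consonant) → -dam → *vagifatdam*.
Since the final sound of *moleztoj* is /j/ (a voiced consonant), it takes -a, giving *moleztoja*.

nuwgiiz, vagifatdam, moleztoja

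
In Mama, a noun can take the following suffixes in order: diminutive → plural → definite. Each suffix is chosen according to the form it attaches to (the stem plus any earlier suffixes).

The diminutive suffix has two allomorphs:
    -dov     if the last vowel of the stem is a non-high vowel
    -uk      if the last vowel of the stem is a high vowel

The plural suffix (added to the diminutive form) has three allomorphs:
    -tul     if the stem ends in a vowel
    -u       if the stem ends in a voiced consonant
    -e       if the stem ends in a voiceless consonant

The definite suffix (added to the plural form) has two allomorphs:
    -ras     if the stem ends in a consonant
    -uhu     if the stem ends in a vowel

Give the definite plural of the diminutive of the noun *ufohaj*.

ufohajdovuuhu

Since the last vowel of *ufohaj* is /a/ (a non-high vowel), it takes -dov, giving *ufohajdov*.
The diminutive form *ufohajdov*: final sound = /v/, a voiced consonant → -u → *ufohajdovu*.
The plural form *ufohajdovu*: final sound = /u/, a vowel → -uhu → *ufohajdovuuhu*.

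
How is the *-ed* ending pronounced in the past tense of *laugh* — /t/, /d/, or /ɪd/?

/t/

The stem *laugh* ends in a voiceless consonant other than /t/.
The -ed suffix is realized as /ɪd/ after /t, d/; as /t/ after other voiceless consonants; and as /d/ after other voiced sounds.
So -ed on *laugh* is pronounced /t/.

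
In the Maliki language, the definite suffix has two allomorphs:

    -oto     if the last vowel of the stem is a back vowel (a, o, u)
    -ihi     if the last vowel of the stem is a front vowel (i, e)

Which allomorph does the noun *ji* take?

-ihi

Since the last vowel of *ji* is /i/ (a front vowel), it takes -ihi.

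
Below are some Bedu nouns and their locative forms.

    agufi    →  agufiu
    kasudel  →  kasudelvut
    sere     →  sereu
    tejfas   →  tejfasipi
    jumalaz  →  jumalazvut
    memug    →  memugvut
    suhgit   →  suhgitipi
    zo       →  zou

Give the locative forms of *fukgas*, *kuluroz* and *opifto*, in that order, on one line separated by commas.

Looking at the final sound of each stem: -ipi when the stem ends in a voiceless consonant (*tejfas*, *suhgit*); -vut when the stem ends in a voiced consonant (*kasudel*, *jumalaz*, *memug*); -u when the stem ends in a vowel (*agufi*, *sere*, *zo*).
*fukgas*: final sound = /s/, a voiceless consonant → -ipi → *fukgasipi*.
*kuluroz* — final sound /z/ (a voiced consonant) → -vut → *kulurozvut*.
*opifto*: final sound = /o/, a vowel → -u → *opiftou*.

fukgasipi, kulurozvut, opiftou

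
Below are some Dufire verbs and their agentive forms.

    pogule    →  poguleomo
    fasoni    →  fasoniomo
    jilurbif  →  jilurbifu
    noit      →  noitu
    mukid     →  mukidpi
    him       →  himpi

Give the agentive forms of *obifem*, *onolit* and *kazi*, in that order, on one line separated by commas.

The suffix is conditioned by the final sound: -u when the stem ends in a voiceless consonant (*jilurbif*, *noit*); -pi when the stem ends in a voiced consonant (*mukid*, *him*); -omo when the stem ends in a vowel (*pogule*, *fasoni*).
The final sound of *obifem* is /m/, which is a voiced consonant, so the suffix is -pi, giving *obifempi*.
Since the final sound of *onolit* is /t/ (a voiceless consonant), it takes -u, giving *onolitu*.
*kazi* — final sound /i/ (a vowel) → -omo → *kaziomo*.

obifempi, onolitu, kaziomo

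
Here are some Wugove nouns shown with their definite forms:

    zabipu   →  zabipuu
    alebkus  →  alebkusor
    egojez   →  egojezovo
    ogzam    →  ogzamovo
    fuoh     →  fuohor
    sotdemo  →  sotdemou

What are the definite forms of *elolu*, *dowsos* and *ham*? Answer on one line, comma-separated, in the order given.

eloluu, dowsosor, hamovo

The pattern is voicing of the final sound: -or when the stem ends in a voiceless consonant (*alebkus*, *fuoh*); -ovo when the stem ends in a voiced consonant (*egojez*, *ogzam*); -u when the stem ends in a vowel (*zabipu*, *sotdemo*).
The final sound of *elolu* is /u/, which is a vowel, so the suffix is -u, giving *eloluu*.
*dowsos* — final sound /s/ (a voiceless consonant) → -or → *dowsosor*.
*ham*: final sound = /m/, a voiced consonant → -ovo → *hamovo*.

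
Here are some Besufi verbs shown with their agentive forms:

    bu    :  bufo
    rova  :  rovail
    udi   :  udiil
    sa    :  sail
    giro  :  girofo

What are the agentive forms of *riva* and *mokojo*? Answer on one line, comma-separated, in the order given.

rivail, mokojofo

Looking at the last vowel of each stem: -fo when the last vowel of the stem is a rounded vowel (*bu*, *giro*); -il when the last vowel of the stem is an unrounded vowel (*rova*, *udi*, *sa*).
Since the last vowel of *riva* is /a/ (an unrounded vowel), it takes -il, giving *rivail*.
*mokojo*: last vowel = /o/, a rounded vowel → -fo → *mokojofo*.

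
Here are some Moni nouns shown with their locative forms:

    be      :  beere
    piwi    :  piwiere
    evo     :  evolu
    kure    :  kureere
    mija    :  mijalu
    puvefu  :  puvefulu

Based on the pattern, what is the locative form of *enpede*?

The alternation tracks the last vowel of the stem — -ere when the last vowel of the stem is a front vowel (*be*, *piwi*, *kure*); -lu when the last vowel of the stem is a back vowel (*evo*, *mija*, *puvefu*).
*enpede*: last vowel = /e/, a front vowel → -ere → *enpedeere*.

enpedeere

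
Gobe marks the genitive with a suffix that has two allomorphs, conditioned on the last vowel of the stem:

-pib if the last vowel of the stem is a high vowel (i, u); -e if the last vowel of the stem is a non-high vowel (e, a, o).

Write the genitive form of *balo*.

The last vowel of *balo* is /o/, which is a non-high vowel, so the suffix is -e, giving *baloe*.

baloe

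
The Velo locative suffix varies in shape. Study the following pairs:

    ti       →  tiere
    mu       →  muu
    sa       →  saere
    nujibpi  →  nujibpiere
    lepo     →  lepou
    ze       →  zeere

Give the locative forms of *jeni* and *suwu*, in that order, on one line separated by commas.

jeniere, suwuu

The pattern is rounding harmony: -u when the last vowel of the stem is a rounded vowel (*mu*, *lepo*); -ere when the last vowel of the stem is an unrounded vowel (*ti*, *sa*, *nujibpi*, *ze*).
*jeni* — last vowel /i/ (an unrounded vowel) → -ere → *jeniere*.
The last vowel of *suwu* is /u/, which is a rounded vowel, so the suffix is -u, giving *suwuu*.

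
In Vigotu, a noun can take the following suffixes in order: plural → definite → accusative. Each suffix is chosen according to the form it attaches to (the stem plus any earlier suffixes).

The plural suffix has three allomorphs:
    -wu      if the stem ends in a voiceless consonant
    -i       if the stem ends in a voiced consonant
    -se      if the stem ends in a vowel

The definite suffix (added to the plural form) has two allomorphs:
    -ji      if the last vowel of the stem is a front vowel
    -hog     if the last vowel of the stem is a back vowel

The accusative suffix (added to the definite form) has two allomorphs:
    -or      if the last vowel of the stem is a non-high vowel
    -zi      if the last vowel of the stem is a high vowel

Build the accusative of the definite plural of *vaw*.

The final sound of *vaw* is /w/, which is a voiced consonant, so the plural suffix is -i, giving *vawi*.
The plural form *vawi*: last vowel = /i/, a front vowel → -ji → *vawiji*.
Since the last vowel of the definite form *vawiji* is /i/ (a high vowel), it takes -zi, giving *vawijizi*.

vawijizi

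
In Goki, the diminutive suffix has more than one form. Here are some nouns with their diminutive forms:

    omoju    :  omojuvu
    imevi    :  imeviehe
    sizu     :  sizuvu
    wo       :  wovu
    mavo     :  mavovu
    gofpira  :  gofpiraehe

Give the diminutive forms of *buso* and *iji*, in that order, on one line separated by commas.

busovu, ijiehe

The pattern is rounding harmony: -vu when the last vowel of the stem is a rounded vowel (*omoju*, *sizu*, *wo*, *mavo*); -ehe when the last vowel of the stem is an unrounded vowel (*imevi*, *gofpira*).
Since the last vowel of *buso* is /o/ (a rounded vowel), it takes -vu, giving *busovu*.
Since the last vowel of *iji* is /i/ (an unrounded vowel), it takes -ehe, giving *ijiehe*.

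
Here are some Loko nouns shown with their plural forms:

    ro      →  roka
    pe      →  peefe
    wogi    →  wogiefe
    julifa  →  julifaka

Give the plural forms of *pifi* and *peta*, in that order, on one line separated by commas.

pifiefe, petaka

The alternation tracks the last vowel of the stem — -efe when the last vowel of the stem is a front vowel (*pe*, *wogi*); -ka when the last vowel of the stem is a back vowel (*ro*, *julifa*).
*pifi*: last vowel = /i/, a front vowel → -efe → *pifiefe*.
Since the last vowel of *peta* is /a/ (a back vowel), it takes -ka, giving *petaka*.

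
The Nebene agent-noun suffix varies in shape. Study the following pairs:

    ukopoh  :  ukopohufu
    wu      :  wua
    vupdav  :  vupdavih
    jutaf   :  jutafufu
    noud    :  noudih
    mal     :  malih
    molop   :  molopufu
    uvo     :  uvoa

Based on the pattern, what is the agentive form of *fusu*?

fusua

Looking at the final sound of each stem: -ufu when the stem ends in a voiceless consonant (*ukopoh*, *jutaf*, *molop*); -ih when the stem ends in a voiced consonant (*vupdav*, *noud*, *mal*); -a when the stem ends in a vowel (*wu*, *uvo*).
*fusu*: final sound = /u/, a vowel → -a → *fusua*.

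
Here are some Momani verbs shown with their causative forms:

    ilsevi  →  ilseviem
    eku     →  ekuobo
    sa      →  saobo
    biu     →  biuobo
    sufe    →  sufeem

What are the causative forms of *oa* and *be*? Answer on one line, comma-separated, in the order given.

oaobo, beem

The alternation tracks the last vowel of the stem — -em when the last vowel of the stem is a front vowel (*ilsevi*, *sufe*); -obo when the last vowel of the stem is a back vowel (*eku*, *sa*, *biu*).
Since the last vowel of *oa* is /a/ (a back vowel), it takes -obo, giving *oaobo*.
The last vowel of *be* is /e/, which is a front vowel, so the suffix is -em, giving *beem*.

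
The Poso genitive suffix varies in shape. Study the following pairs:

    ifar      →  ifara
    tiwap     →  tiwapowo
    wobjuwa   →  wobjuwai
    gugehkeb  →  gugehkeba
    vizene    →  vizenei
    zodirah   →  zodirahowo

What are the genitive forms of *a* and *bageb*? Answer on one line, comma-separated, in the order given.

ai, bageba

Looking at the final sound of each stem: -owo when the stem ends in a voiceless consonant (*tiwap*, *zodirah*); -a when the stem ends in a voiced consonant (*ifar*, *gugehkeb*); -i when the stem ends in a vowel (*wobjuwa*, *vizene*).
*a*: final sound = /a/, a vowel → -i → *ai*.
*bageb*: final sound = /b/, a voiced consonant → -a → *bageba*.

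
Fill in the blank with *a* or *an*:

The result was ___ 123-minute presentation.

a

The indefinite article is chosen by the initial *sound* of the following word, not its spelling.
The number *123* is spoken "one hundred …", beginning with /wʌn/ — a consonant sound.
So the article is *a*: The result was a 123-minute presentation.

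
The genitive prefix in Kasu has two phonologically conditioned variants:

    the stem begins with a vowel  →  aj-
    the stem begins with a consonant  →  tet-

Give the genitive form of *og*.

ajog

*og*: first sound = /o/, a vowel → aj- → *ajog*.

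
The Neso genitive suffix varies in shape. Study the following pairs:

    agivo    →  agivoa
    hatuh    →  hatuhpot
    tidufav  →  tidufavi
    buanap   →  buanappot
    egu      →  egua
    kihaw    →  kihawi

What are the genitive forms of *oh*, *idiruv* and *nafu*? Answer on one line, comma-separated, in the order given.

ohpot, idiruvi, nafua

The pattern is voicing of the final sound: -pot when the stem ends in a voiceless consonant (*hatuh*, *buanap*); -i when the stem ends in a voiced consonant (*tidufav*, *kihaw*); -a when the stem ends in a vowel (*agivo*, *egu*).
*oh* — final sound /h/ (a voiceless consonant) → -pot → *ohpot*.
*idiruv* — final sound /v/ (a voiced consonant) → -i → *idiruvi*.
Since the final sound of *nafu* is /u/ (a vowel), it takes -a, giving *nafua*.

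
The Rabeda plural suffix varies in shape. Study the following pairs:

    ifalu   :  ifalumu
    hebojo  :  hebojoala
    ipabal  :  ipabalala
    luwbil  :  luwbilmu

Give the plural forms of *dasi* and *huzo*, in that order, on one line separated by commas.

dasimu, huzoala

The pattern is height harmony: -mu when the last vowel of the stem is a high vowel (*ifalu*, *luwbil*); -ala when the last vowel of the stem is a non-high vowel (*hebojo*, *ipabal*).
The last vowel of *dasi* is /i/, which is a high vowel, so the suffix is -mu, giving *dasimu*.
The last vowel of *huzo* is /o/, which is a non-high vowel, so the suffix is -ala, giving *huzoala*.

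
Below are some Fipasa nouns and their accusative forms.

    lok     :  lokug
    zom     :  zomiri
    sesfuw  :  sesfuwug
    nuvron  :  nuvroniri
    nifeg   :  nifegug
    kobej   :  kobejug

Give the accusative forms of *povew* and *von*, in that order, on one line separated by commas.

The pattern is nasality of the final consonant: -iri when the stem ends in a nasal (*zom*, *nuvron*); -ug when the stem ends in a non-nasal consonant (*lok*, *sesfuw*, *nifeg*, *kobej*).
Since the final consonant of *povew* is /w/ (non-nasal), it takes -ug, giving *povewug*.
The final consonant of *von* is /n/, which is a nasal, so the suffix is -iri, giving *voniri*.

povewug, voniri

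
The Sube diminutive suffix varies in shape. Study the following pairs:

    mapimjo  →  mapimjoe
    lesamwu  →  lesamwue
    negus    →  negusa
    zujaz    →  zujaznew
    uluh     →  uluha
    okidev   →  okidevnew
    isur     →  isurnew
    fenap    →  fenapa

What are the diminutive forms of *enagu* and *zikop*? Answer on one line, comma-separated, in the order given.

The suffix is conditioned by the final sound: -a when the stem ends in a voiceless consonant (*negus*, *uluh*, *fenap*); -new when the stem ends in a voiced consonant (*zujaz*, *okidev*, *isur*); -e when the stem ends in a vowel (*mapimjo*, *lesamwu*).
*enagu* — final sound /u/ (a vowel) → -e → *enague*.
The final sound of *zikop* is /p/, which is a voiceless consonant, so the suffix is -a, giving *zikopa*.

enague, zikopa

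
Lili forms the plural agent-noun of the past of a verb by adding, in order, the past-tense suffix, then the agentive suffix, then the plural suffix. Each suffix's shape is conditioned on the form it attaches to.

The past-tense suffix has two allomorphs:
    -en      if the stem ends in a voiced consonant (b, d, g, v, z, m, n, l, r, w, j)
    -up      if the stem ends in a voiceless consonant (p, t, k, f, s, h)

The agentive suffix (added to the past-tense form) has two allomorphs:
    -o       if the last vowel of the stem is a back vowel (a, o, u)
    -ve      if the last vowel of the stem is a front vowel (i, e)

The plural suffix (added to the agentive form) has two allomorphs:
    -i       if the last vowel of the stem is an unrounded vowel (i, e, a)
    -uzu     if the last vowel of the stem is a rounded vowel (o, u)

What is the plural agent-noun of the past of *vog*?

The final consonant of *vog* is /g/, which is voiced, so the past-tense suffix is -en, giving *vogen*.
Since the last vowel of the past-tense form *vogen* is /e/ (a front vowel), it takes -ve, giving *vogenve*.
The agentive form *vogenve* — last vowel /e/ (an unrounded vowel) → -i → *vogenvei*.

vogenvei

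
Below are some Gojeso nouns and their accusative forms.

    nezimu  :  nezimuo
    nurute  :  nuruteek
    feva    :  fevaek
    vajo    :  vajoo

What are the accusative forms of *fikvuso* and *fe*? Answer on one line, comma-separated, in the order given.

The pattern is rounding harmony: -o when the last vowel of the stem is a rounded vowel (*nezimu*, *vajo*); -ek when the last vowel of the stem is an unrounded vowel (*nurute*, *feva*).
*fikvuso* — last vowel /o/ (a rounded vowel) → -o → *fikvusoo*.
*fe* — last vowel /e/ (an unrounded vowel) → -ek → *feek*.

fikvusoo, feek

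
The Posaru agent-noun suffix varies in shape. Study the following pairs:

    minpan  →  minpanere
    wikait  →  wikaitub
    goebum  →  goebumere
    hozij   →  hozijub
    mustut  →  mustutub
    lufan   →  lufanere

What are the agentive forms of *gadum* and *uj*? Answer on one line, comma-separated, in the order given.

gadumere, ujub

The pattern is nasality of the final consonant: -ere when the stem ends in a nasal (*minpan*, *goebum*, *lufan*); -ub when the stem ends in a non-nasal consonant (*wikait*, *hozij*, *mustut*).
*gadum* — final consonant /m/ (a nasal) → -ere → *gadumere*.
Since the final consonant of *uj* is /j/ (non-nasal), it takes -ub, giving *ujub*.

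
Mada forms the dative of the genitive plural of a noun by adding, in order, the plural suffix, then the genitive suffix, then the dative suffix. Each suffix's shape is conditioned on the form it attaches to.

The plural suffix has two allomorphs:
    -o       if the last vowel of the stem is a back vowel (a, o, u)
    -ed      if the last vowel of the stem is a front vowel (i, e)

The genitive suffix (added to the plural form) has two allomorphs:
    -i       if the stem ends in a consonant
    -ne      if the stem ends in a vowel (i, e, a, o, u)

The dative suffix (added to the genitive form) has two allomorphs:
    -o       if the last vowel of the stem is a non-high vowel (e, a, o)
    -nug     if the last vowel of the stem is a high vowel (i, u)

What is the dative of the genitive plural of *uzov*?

*uzov*: last vowel = /o/, a back vowel → -o → *uzovo*.
The plural form *uzovo* — final sound /o/ (a vowel) → -ne → *uzovone*.
The genitive form *uzovone*: last vowel = /e/, a non-high vowel → -o → *uzovoneo*.

uzovoneo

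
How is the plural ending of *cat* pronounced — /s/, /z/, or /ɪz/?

The stem *cat* ends in a voiceless non-sibilant consonant.
The plural suffix surfaces as /ɪz/ after sibilants, /s/ after other voiceless consonants, and /z/ after other voiced sounds.
So the plural -s on *cat* is pronounced /s/.

/s/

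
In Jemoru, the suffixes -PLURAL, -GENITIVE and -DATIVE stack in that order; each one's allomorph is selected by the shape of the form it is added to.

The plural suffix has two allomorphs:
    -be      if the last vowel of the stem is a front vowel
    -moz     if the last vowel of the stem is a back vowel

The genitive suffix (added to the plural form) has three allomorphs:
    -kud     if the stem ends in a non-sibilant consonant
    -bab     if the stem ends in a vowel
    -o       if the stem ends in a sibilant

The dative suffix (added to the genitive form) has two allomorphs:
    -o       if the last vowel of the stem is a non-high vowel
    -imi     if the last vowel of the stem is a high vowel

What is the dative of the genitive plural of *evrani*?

evranibebabo

The last vowel of *evrani* is /i/, which is a front vowel, so the plural suffix is -be, giving *evranibe*.
Since the final sound of the plural form *evranibe* is /e/ (a vowel), it takes -bab, giving *evranibebab*.
The last vowel of the genitive form *evranibebab* is /a/, which is a non-high vowel, so the dative suffix is -o, giving *evranibebabo*.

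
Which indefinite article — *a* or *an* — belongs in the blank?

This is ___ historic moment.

The indefinite article is chosen by the initial *sound* of the following word, not its spelling.
*historic* begins with the sound /h/ (h is pronounced in standard usage) — a consonant sound.
So the article is *a*: This is a historic moment.

a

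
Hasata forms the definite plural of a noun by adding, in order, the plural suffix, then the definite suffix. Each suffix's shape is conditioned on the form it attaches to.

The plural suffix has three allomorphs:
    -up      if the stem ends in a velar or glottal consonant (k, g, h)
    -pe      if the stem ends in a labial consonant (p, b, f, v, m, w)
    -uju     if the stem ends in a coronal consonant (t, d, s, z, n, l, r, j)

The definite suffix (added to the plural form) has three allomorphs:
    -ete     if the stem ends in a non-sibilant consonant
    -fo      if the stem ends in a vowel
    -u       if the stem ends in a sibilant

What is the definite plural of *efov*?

efovpefo

*efov* — final consonant /v/ (labial) → -pe → *efovpe*.
The final sound of the plural form *efovpe* is /e/, which is a vowel, so the definite suffix is -fo, giving *efovpefo*.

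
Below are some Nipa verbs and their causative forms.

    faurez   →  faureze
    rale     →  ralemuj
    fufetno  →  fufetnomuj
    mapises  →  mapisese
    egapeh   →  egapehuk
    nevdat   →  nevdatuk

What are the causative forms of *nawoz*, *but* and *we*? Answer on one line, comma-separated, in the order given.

nawoze, butuk, wemuj

The pattern is sibilance of the final sound: -e when the stem ends in a sibilant (*faurez*, *mapises*); -uk when the stem ends in a non-sibilant consonant (*egapeh*, *nevdat*); -muj when the stem ends in a vowel (*rale*, *fufetno*).
Since the final sound of *nawoz* is /z/ (a sibilant), it takes -e, giving *nawoze*.
*but* — final sound /t/ (a non-sibilant consonant) → -uk → *butuk*.
*we*: final sound = /e/, a vowel → -muj → *wemuj*.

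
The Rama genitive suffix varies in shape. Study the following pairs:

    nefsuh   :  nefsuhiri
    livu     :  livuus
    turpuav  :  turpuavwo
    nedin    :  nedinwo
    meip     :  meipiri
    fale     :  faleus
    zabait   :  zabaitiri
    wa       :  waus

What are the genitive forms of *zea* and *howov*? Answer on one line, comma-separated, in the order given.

zeaus, howovwo

The pattern is voicing of the final sound: -iri when the stem ends in a voiceless consonant (*nefsuh*, *meip*, *zabait*); -wo when the stem ends in a voiced consonant (*turpuav*, *nedin*); -us when the stem ends in a vowel (*livu*, *fale*, *wa*).
*zea* — final sound /a/ (a vowel) → -us → *zeaus*.
Since the final sound of *howov* is /v/ (a voiced consonant), it takes -wo, giving *howovwo*.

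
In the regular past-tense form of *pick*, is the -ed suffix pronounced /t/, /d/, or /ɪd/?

The stem *pick* ends in a voiceless consonant other than /t/.
The -ed suffix is realized as /ɪd/ after /t, d/; as /t/ after other voiceless consonants; and as /d/ after other voiced sounds.
So -ed on *pick* is pronounced /t/.

/t/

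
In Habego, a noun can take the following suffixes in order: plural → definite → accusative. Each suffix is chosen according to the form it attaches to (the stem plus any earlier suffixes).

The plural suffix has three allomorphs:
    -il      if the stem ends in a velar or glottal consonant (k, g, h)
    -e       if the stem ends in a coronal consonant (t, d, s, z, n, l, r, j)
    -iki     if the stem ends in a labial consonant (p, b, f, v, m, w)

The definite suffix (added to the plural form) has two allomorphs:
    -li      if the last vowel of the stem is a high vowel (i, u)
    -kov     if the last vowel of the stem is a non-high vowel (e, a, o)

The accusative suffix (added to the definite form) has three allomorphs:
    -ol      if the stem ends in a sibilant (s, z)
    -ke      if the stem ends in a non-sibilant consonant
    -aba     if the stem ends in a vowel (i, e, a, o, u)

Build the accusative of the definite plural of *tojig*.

*tojig*: final consonant = /g/, velar/glottal → -il → *tojigil*.
The plural form *tojigil* — last vowel /i/ (a high vowel) → -li → *tojigilli*.
Since the final sound of the definite form *tojigilli* is /i/ (a vowel), it takes -aba, giving *tojigilliaba*.

tojigilliaba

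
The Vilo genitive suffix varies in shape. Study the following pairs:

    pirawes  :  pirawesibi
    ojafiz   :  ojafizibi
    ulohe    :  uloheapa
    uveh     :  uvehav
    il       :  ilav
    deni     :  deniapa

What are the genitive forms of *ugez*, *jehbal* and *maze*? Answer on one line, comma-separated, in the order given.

Looking at the final sound of each stem: -ibi when the stem ends in a sibilant (*pirawes*, *ojafiz*); -av when the stem ends in a non-sibilant consonant (*uveh*, *il*); -apa when the stem ends in a vowel (*ulohe*, *deni*).
Since the final sound of *ugez* is /z/ (a sibilant), it takes -ibi, giving *ugezibi*.
*jehbal*: final sound = /l/, a non-sibilant consonant → -av → *jehbalav*.
Since the final sound of *maze* is /e/ (a vowel), it takes -apa, giving *mazeapa*.

ugezibi, jehbalav, mazeapa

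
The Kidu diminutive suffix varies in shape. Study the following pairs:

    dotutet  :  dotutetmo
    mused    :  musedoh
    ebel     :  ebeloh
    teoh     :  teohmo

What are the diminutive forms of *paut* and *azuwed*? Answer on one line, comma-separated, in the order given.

pautmo, azuwedoh

The pattern is voicing of the final consonant: -mo when the stem ends in a voiceless consonant (*dotutet*, *teoh*); -oh when the stem ends in a voiced consonant (*mused*, *ebel*).
The final consonant of *paut* is /t/, which is voiceless, so the suffix is -mo, giving *pautmo*.
*azuwed* — final consonant /d/ (voiced) → -oh → *azuwedoh*.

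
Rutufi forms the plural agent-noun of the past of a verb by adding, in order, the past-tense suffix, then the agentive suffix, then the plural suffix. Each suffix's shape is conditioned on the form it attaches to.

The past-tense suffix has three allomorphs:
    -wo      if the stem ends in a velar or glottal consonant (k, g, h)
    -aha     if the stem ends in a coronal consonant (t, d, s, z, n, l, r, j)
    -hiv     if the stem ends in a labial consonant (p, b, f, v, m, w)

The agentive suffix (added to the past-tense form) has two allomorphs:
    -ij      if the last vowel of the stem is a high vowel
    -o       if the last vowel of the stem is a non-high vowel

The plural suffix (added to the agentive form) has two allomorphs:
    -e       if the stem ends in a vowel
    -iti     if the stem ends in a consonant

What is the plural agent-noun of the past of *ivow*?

*ivow*: final consonant = /w/, labial → -hiv → *ivowhiv*.
The past-tense form *ivowhiv*: last vowel = /i/, a high vowel → -ij → *ivowhivij*.
The agentive form *ivowhivij*: final sound = /j/, a consonant → -iti → *ivowhivijiti*.

ivowhivijiti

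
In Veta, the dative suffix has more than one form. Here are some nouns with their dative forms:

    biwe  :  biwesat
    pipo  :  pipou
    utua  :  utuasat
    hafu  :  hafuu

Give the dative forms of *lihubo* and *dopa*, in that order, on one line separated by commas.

The pattern is rounding harmony: -u when the last vowel of the stem is a rounded vowel (*pipo*, *hafu*); -sat when the last vowel of the stem is an unrounded vowel (*biwe*, *utua*).
The last vowel of *lihubo* is /o/, which is a rounded vowel, so the suffix is -u, giving *lihubou*.
Since the last vowel of *dopa* is /a/ (an unrounded vowel), it takes -sat, giving *dopasat*.

lihubou, dopasat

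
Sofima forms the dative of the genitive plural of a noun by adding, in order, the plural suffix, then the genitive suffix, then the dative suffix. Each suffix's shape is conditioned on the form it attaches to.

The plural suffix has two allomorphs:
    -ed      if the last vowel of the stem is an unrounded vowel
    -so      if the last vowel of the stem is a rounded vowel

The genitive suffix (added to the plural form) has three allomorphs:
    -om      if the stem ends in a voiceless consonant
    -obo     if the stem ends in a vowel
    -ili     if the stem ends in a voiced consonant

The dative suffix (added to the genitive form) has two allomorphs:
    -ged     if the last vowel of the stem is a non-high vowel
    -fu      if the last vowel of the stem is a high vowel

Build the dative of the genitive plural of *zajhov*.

The last vowel of *zajhov* is /o/, which is a rounded vowel, so the plural suffix is -so, giving *zajhovso*.
Since the final sound of the plural form *zajhovso* is /o/ (a vowel), it takes -obo, giving *zajhovsoobo*.
The genitive form *zajhovsoobo*: last vowel = /o/, a non-high vowel → -ged → *zajhovsooboged*.

zajhovsooboged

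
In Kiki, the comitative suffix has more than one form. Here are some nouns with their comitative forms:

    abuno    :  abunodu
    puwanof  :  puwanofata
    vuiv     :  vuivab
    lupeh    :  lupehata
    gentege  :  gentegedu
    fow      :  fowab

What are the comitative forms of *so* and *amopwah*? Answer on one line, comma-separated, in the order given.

The suffix is conditioned by the final sound: -ata when the stem ends in a voiceless consonant (*puwanof*, *lupeh*); -ab when the stem ends in a voiced consonant (*vuiv*, *fow*); -du when the stem ends in a vowel (*abuno*, *gentege*).
*so*: final sound = /o/, a vowel → -du → *sodu*.
Since the final sound of *amopwah* is /h/ (a voiceless consonant), it takes -ata, giving *amopwahata*.

sodu, amopwahata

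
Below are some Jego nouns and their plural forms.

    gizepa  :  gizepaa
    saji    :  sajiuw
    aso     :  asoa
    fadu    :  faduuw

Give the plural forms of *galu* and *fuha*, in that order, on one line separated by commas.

The alternation tracks the last vowel of the stem — -uw when the last vowel of the stem is a high vowel (*saji*, *fadu*); -a when the last vowel of the stem is a non-high vowel (*gizepa*, *aso*).
The last vowel of *galu* is /u/, which is a high vowel, so the suffix is -uw, giving *galuuw*.
*fuha* — last vowel /a/ (a non-high vowel) → -a → *fuhaa*.

galuuw, fuhaa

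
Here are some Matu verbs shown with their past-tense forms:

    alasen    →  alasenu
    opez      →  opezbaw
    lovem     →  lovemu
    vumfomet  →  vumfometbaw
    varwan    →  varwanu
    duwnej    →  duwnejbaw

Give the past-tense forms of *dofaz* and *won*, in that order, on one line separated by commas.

The suffix is conditioned by the final consonant: -u when the stem ends in a nasal (*alasen*, *lovem*, *varwan*); -baw when the stem ends in a non-nasal consonant (*opez*, *vumfomet*, *duwnej*).
Since the final consonant of *dofaz* is /z/ (non-nasal), it takes -baw, giving *dofazbaw*.
The final consonant of *won* is /n/, which is a nasal, so the suffix is -u, giving *wonu*.

dofazbaw, wonu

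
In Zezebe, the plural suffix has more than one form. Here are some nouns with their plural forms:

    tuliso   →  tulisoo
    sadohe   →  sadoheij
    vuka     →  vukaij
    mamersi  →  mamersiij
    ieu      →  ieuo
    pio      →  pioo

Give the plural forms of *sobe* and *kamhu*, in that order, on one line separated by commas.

Looking at the last vowel of each stem: -o when the last vowel of the stem is a rounded vowel (*tuliso*, *ieu*, *pio*); -ij when the last vowel of the stem is an unrounded vowel (*sadohe*, *vuka*, *mamersi*).
The last vowel of *sobe* is /e/, which is an unrounded vowel, so the suffix is -ij, giving *sobeij*.
*kamhu* — last vowel /u/ (a rounded vowel) → -o → *kamhuo*.

sobeij, kamhuo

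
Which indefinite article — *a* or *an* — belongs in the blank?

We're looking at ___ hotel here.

a

The indefinite article is chosen by the initial *sound* of the following word, not its spelling.
*hotel* begins with the sound /h/ (h is pronounced) — a consonant sound.
So the article is *a*: We're looking at a hotel here.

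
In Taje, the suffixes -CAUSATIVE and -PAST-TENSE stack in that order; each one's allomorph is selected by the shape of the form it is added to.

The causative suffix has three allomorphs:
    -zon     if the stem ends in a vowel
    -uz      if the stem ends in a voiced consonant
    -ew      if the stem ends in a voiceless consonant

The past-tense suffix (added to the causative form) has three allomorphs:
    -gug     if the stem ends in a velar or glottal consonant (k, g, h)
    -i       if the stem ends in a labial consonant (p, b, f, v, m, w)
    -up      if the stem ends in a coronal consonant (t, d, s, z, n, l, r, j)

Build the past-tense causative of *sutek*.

sutekewi

The final sound of *sutek* is /k/, which is a voiceless consonant, so the causative suffix is -ew, giving *sutekew*.
Since the final consonant of the causative form *sutekew* is /w/ (labial), it takes -i, giving *sutekewi*.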